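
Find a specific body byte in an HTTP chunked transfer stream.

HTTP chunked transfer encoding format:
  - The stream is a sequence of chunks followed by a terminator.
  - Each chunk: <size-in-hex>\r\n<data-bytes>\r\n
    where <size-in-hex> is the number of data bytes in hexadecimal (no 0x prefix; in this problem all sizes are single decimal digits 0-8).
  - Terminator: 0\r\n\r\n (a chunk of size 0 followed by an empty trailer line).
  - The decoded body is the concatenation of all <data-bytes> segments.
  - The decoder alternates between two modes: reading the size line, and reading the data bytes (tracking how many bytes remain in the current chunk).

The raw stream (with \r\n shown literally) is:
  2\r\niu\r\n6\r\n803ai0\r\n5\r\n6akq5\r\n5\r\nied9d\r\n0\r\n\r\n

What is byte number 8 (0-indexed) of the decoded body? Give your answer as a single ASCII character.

Answer: 6

Derivation:
Chunk 1: stream[0..1]='2' size=0x2=2, data at stream[3..5]='iu' -> body[0..2], body so far='iu'
Chunk 2: stream[7..8]='6' size=0x6=6, data at stream[10..16]='803ai0' -> body[2..8], body so far='iu803ai0'
Chunk 3: stream[18..19]='5' size=0x5=5, data at stream[21..26]='6akq5' -> body[8..13], body so far='iu803ai06akq5'
Chunk 4: stream[28..29]='5' size=0x5=5, data at stream[31..36]='ied9d' -> body[13..18], body so far='iu803ai06akq5ied9d'
Chunk 5: stream[38..39]='0' size=0 (terminator). Final body='iu803ai06akq5ied9d' (18 bytes)
Body byte 8 = '6'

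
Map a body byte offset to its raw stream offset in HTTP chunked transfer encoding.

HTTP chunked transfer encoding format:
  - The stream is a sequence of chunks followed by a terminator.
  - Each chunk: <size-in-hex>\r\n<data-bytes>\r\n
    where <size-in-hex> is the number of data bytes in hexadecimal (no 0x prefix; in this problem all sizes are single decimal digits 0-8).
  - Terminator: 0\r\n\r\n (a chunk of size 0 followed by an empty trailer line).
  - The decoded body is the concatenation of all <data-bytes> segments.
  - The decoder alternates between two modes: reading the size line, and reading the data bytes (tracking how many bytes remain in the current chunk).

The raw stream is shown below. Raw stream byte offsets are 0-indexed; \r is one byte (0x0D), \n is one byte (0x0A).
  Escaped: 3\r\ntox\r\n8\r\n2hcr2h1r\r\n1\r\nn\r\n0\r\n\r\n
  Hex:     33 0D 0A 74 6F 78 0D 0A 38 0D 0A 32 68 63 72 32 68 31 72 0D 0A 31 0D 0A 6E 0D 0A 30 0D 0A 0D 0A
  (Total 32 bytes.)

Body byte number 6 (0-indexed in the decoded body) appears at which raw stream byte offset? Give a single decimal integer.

Answer: 14

Derivation:
Chunk 1: stream[0..1]='3' size=0x3=3, data at stream[3..6]='tox' -> body[0..3], body so far='tox'
Chunk 2: stream[8..9]='8' size=0x8=8, data at stream[11..19]='2hcr2h1r' -> body[3..11], body so far='tox2hcr2h1r'
Chunk 3: stream[21..22]='1' size=0x1=1, data at stream[24..25]='n' -> body[11..12], body so far='tox2hcr2h1rn'
Chunk 4: stream[27..28]='0' size=0 (terminator). Final body='tox2hcr2h1rn' (12 bytes)
Body byte 6 at stream offset 14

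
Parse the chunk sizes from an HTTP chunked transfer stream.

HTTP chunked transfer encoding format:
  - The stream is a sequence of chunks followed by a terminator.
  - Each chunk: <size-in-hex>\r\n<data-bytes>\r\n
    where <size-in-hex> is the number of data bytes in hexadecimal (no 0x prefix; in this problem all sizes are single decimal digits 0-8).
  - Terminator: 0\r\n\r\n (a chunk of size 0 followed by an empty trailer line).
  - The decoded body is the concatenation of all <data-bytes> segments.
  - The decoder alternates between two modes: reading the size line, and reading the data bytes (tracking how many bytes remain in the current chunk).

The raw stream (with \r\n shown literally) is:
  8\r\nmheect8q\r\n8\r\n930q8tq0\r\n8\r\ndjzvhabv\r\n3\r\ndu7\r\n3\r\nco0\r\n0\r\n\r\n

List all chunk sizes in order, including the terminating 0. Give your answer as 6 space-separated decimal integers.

Answer: 8 8 8 3 3 0

Derivation:
Chunk 1: stream[0..1]='8' size=0x8=8, data at stream[3..11]='mheect8q' -> body[0..8], body so far='mheect8q'
Chunk 2: stream[13..14]='8' size=0x8=8, data at stream[16..24]='930q8tq0' -> body[8..16], body so far='mheect8q930q8tq0'
Chunk 3: stream[26..27]='8' size=0x8=8, data at stream[29..37]='djzvhabv' -> body[16..24], body so far='mheect8q930q8tq0djzvhabv'
Chunk 4: stream[39..40]='3' size=0x3=3, data at stream[42..45]='du7' -> body[24..27], body so far='mheect8q930q8tq0djzvhabvdu7'
Chunk 5: stream[47..48]='3' size=0x3=3, data at stream[50..53]='co0' -> body[27..30], body so far='mheect8q930q8tq0djzvhabvdu7co0'
Chunk 6: stream[55..56]='0' size=0 (terminator). Final body='mheect8q930q8tq0djzvhabvdu7co0' (30 bytes)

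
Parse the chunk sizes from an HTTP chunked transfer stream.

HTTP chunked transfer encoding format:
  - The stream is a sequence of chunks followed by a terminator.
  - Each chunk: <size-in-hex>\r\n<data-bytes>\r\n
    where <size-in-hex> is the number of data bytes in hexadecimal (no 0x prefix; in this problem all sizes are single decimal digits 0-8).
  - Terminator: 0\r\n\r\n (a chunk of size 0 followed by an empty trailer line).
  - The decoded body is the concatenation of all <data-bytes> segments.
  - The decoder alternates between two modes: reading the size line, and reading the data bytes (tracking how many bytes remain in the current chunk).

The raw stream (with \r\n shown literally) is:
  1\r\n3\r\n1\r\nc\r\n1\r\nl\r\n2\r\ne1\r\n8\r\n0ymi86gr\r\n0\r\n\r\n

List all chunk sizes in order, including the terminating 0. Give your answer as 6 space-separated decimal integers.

Answer: 1 1 1 2 8 0

Derivation:
Chunk 1: stream[0..1]='1' size=0x1=1, data at stream[3..4]='3' -> body[0..1], body so far='3'
Chunk 2: stream[6..7]='1' size=0x1=1, data at stream[9..10]='c' -> body[1..2], body so far='3c'
Chunk 3: stream[12..13]='1' size=0x1=1, data at stream[15..16]='l' -> body[2..3], body so far='3cl'
Chunk 4: stream[18..19]='2' size=0x2=2, data at stream[21..23]='e1' -> body[3..5], body so far='3cle1'
Chunk 5: stream[25..26]='8' size=0x8=8, data at stream[28..36]='0ymi86gr' -> body[5..13], body so far='3cle10ymi86gr'
Chunk 6: stream[38..39]='0' size=0 (terminator). Final body='3cle10ymi86gr' (13 bytes)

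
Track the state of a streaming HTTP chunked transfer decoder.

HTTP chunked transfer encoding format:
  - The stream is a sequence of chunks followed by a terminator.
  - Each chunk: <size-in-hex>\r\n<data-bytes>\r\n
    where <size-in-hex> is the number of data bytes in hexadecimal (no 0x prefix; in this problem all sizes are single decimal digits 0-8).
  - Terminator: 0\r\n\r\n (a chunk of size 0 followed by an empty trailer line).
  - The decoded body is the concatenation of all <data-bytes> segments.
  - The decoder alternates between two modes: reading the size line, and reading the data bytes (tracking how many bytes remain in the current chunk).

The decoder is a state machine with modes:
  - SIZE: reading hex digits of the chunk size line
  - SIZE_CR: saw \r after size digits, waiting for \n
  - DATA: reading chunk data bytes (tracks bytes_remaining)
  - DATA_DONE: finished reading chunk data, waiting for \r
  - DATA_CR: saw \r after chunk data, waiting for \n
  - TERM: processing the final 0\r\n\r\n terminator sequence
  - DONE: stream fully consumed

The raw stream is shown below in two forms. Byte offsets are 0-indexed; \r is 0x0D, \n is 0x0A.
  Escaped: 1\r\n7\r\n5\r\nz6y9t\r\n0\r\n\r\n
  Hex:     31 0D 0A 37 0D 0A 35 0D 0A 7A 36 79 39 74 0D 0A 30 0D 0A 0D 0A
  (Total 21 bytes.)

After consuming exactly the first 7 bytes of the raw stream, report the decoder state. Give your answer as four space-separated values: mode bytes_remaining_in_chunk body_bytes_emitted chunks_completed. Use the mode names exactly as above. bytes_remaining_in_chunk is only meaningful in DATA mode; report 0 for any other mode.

Answer: SIZE 0 1 1

Derivation:
Byte 0 = '1': mode=SIZE remaining=0 emitted=0 chunks_done=0
Byte 1 = 0x0D: mode=SIZE_CR remaining=0 emitted=0 chunks_done=0
Byte 2 = 0x0A: mode=DATA remaining=1 emitted=0 chunks_done=0
Byte 3 = '7': mode=DATA_DONE remaining=0 emitted=1 chunks_done=0
Byte 4 = 0x0D: mode=DATA_CR remaining=0 emitted=1 chunks_done=0
Byte 5 = 0x0A: mode=SIZE remaining=0 emitted=1 chunks_done=1
Byte 6 = '5': mode=SIZE remaining=0 emitted=1 chunks_done=1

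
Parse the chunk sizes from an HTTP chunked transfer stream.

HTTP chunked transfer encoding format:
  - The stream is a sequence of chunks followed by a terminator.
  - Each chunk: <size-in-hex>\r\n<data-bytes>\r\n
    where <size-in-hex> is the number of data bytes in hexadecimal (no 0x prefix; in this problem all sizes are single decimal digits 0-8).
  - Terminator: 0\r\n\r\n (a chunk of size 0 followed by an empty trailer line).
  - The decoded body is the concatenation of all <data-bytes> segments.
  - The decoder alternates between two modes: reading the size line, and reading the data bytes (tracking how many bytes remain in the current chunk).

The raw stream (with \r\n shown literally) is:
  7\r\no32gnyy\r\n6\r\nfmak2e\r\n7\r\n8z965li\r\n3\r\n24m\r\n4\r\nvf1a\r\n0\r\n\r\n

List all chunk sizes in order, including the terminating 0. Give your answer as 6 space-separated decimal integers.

Answer: 7 6 7 3 4 0

Derivation:
Chunk 1: stream[0..1]='7' size=0x7=7, data at stream[3..10]='o32gnyy' -> body[0..7], body so far='o32gnyy'
Chunk 2: stream[12..13]='6' size=0x6=6, data at stream[15..21]='fmak2e' -> body[7..13], body so far='o32gnyyfmak2e'
Chunk 3: stream[23..24]='7' size=0x7=7, data at stream[26..33]='8z965li' -> body[13..20], body so far='o32gnyyfmak2e8z965li'
Chunk 4: stream[35..36]='3' size=0x3=3, data at stream[38..41]='24m' -> body[20..23], body so far='o32gnyyfmak2e8z965li24m'
Chunk 5: stream[43..44]='4' size=0x4=4, data at stream[46..50]='vf1a' -> body[23..27], body so far='o32gnyyfmak2e8z965li24mvf1a'
Chunk 6: stream[52..53]='0' size=0 (terminator). Final body='o32gnyyfmak2e8z965li24mvf1a' (27 bytes)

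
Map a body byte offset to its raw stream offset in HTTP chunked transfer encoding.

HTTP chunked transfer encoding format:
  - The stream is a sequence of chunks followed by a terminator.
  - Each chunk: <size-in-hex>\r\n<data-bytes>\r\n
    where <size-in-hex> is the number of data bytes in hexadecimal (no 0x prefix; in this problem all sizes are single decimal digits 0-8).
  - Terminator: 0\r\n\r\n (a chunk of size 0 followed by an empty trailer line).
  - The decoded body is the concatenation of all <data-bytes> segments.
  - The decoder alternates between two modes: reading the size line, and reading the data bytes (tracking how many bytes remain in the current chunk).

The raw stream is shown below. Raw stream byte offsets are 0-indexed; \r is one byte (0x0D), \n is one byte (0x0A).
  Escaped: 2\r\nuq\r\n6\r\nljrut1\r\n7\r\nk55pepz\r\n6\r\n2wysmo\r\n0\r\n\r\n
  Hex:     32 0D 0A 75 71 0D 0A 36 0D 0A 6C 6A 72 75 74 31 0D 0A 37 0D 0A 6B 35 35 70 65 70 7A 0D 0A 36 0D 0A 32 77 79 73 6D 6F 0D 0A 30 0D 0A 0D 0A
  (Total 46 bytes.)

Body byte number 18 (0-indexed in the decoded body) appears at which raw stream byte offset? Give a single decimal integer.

Chunk 1: stream[0..1]='2' size=0x2=2, data at stream[3..5]='uq' -> body[0..2], body so far='uq'
Chunk 2: stream[7..8]='6' size=0x6=6, data at stream[10..16]='ljrut1' -> body[2..8], body so far='uqljrut1'
Chunk 3: stream[18..19]='7' size=0x7=7, data at stream[21..28]='k55pepz' -> body[8..15], body so far='uqljrut1k55pepz'
Chunk 4: stream[30..31]='6' size=0x6=6, data at stream[33..39]='2wysmo' -> body[15..21], body so far='uqljrut1k55pepz2wysmo'
Chunk 5: stream[41..42]='0' size=0 (terminator). Final body='uqljrut1k55pepz2wysmo' (21 bytes)
Body byte 18 at stream offset 36

Answer: 36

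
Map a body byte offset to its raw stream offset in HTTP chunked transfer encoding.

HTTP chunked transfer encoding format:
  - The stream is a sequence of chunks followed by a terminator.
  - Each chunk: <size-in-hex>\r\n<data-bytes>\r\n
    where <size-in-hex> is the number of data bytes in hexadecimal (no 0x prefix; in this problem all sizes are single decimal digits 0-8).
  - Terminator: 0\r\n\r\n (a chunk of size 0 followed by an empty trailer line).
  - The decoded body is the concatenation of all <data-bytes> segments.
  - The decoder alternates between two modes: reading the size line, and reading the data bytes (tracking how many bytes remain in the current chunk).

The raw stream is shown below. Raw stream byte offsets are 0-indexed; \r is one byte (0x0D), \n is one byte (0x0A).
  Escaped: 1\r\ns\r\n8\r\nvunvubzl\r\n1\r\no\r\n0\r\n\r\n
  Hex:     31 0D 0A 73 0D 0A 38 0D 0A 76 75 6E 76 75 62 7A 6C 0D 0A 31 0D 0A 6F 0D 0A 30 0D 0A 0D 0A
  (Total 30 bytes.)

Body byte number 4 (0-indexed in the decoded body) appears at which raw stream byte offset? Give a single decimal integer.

Chunk 1: stream[0..1]='1' size=0x1=1, data at stream[3..4]='s' -> body[0..1], body so far='s'
Chunk 2: stream[6..7]='8' size=0x8=8, data at stream[9..17]='vunvubzl' -> body[1..9], body so far='svunvubzl'
Chunk 3: stream[19..20]='1' size=0x1=1, data at stream[22..23]='o' -> body[9..10], body so far='svunvubzlo'
Chunk 4: stream[25..26]='0' size=0 (terminator). Final body='svunvubzlo' (10 bytes)
Body byte 4 at stream offset 12

Answer: 12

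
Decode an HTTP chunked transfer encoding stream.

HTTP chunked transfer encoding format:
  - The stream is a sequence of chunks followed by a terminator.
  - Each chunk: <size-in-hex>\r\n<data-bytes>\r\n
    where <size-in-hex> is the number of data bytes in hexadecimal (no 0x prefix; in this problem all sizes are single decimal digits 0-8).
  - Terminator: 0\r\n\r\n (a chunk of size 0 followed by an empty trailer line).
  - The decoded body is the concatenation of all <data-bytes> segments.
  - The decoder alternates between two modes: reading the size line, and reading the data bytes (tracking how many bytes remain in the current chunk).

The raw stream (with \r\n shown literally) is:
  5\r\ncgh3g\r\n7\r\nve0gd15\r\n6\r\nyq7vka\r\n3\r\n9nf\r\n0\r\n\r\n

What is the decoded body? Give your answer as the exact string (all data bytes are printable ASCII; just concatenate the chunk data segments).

Chunk 1: stream[0..1]='5' size=0x5=5, data at stream[3..8]='cgh3g' -> body[0..5], body so far='cgh3g'
Chunk 2: stream[10..11]='7' size=0x7=7, data at stream[13..20]='ve0gd15' -> body[5..12], body so far='cgh3gve0gd15'
Chunk 3: stream[22..23]='6' size=0x6=6, data at stream[25..31]='yq7vka' -> body[12..18], body so far='cgh3gve0gd15yq7vka'
Chunk 4: stream[33..34]='3' size=0x3=3, data at stream[36..39]='9nf' -> body[18..21], body so far='cgh3gve0gd15yq7vka9nf'
Chunk 5: stream[41..42]='0' size=0 (terminator). Final body='cgh3gve0gd15yq7vka9nf' (21 bytes)

Answer: cgh3gve0gd15yq7vka9nf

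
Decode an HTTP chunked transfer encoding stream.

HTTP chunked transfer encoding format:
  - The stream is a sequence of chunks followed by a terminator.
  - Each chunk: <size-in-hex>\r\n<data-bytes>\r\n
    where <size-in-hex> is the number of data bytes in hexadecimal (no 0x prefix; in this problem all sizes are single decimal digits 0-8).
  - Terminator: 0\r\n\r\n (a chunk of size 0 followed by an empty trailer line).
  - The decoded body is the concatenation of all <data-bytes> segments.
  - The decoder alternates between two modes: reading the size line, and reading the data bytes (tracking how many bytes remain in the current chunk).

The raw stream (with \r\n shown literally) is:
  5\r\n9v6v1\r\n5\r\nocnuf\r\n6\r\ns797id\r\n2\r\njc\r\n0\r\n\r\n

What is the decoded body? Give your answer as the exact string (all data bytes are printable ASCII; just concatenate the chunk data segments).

Answer: 9v6v1ocnufs797idjc

Derivation:
Chunk 1: stream[0..1]='5' size=0x5=5, data at stream[3..8]='9v6v1' -> body[0..5], body so far='9v6v1'
Chunk 2: stream[10..11]='5' size=0x5=5, data at stream[13..18]='ocnuf' -> body[5..10], body so far='9v6v1ocnuf'
Chunk 3: stream[20..21]='6' size=0x6=6, data at stream[23..29]='s797id' -> body[10..16], body so far='9v6v1ocnufs797id'
Chunk 4: stream[31..32]='2' size=0x2=2, data at stream[34..36]='jc' -> body[16..18], body so far='9v6v1ocnufs797idjc'
Chunk 5: stream[38..39]='0' size=0 (terminator). Final body='9v6v1ocnufs797idjc' (18 bytes)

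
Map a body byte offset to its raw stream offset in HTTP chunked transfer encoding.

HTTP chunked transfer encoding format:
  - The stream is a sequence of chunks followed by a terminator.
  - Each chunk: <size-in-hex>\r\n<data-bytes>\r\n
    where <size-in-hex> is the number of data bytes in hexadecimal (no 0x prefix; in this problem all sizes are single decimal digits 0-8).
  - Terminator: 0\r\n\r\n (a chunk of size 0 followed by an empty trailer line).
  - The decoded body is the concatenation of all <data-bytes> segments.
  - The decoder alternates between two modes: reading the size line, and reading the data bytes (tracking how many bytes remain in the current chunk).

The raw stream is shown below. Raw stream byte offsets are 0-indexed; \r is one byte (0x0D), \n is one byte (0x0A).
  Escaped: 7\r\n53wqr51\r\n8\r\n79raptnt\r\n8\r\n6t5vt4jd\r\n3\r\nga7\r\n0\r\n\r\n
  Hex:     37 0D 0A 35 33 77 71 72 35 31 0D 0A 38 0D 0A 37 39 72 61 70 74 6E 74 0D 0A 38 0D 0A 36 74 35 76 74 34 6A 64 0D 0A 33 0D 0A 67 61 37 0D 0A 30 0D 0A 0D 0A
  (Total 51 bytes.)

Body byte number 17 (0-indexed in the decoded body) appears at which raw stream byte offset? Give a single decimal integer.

Answer: 30

Derivation:
Chunk 1: stream[0..1]='7' size=0x7=7, data at stream[3..10]='53wqr51' -> body[0..7], body so far='53wqr51'
Chunk 2: stream[12..13]='8' size=0x8=8, data at stream[15..23]='79raptnt' -> body[7..15], body so far='53wqr5179raptnt'
Chunk 3: stream[25..26]='8' size=0x8=8, data at stream[28..36]='6t5vt4jd' -> body[15..23], body so far='53wqr5179raptnt6t5vt4jd'
Chunk 4: stream[38..39]='3' size=0x3=3, data at stream[41..44]='ga7' -> body[23..26], body so far='53wqr5179raptnt6t5vt4jdga7'
Chunk 5: stream[46..47]='0' size=0 (terminator). Final body='53wqr5179raptnt6t5vt4jdga7' (26 bytes)
Body byte 17 at stream offset 30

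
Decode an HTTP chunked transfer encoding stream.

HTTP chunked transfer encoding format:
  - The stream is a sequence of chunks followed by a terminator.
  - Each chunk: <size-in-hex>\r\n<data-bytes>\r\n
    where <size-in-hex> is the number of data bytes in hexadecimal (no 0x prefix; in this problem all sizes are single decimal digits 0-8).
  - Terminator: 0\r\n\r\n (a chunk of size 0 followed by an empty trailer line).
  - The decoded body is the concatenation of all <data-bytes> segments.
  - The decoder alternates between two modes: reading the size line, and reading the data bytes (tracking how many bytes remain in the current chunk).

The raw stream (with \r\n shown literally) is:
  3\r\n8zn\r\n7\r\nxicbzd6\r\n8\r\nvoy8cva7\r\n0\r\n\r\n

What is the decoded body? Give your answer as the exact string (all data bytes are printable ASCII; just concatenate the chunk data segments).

Answer: 8znxicbzd6voy8cva7

Derivation:
Chunk 1: stream[0..1]='3' size=0x3=3, data at stream[3..6]='8zn' -> body[0..3], body so far='8zn'
Chunk 2: stream[8..9]='7' size=0x7=7, data at stream[11..18]='xicbzd6' -> body[3..10], body so far='8znxicbzd6'
Chunk 3: stream[20..21]='8' size=0x8=8, data at stream[23..31]='voy8cva7' -> body[10..18], body so far='8znxicbzd6voy8cva7'
Chunk 4: stream[33..34]='0' size=0 (terminator). Final body='8znxicbzd6voy8cva7' (18 bytes)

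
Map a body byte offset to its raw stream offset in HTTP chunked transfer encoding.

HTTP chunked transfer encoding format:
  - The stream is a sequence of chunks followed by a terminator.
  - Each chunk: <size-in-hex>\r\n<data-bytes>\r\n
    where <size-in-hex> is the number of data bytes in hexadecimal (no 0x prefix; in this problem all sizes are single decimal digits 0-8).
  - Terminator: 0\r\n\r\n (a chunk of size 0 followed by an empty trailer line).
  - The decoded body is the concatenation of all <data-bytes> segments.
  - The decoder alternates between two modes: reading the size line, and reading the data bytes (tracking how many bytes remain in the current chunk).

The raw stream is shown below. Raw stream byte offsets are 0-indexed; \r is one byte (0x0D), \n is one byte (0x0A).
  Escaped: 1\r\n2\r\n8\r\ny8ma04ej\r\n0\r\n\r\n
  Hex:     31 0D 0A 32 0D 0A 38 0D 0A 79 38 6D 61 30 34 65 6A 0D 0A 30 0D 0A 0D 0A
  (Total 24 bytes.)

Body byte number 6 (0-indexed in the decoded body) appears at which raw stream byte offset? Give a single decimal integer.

Answer: 14

Derivation:
Chunk 1: stream[0..1]='1' size=0x1=1, data at stream[3..4]='2' -> body[0..1], body so far='2'
Chunk 2: stream[6..7]='8' size=0x8=8, data at stream[9..17]='y8ma04ej' -> body[1..9], body so far='2y8ma04ej'
Chunk 3: stream[19..20]='0' size=0 (terminator). Final body='2y8ma04ej' (9 bytes)
Body byte 6 at stream offset 14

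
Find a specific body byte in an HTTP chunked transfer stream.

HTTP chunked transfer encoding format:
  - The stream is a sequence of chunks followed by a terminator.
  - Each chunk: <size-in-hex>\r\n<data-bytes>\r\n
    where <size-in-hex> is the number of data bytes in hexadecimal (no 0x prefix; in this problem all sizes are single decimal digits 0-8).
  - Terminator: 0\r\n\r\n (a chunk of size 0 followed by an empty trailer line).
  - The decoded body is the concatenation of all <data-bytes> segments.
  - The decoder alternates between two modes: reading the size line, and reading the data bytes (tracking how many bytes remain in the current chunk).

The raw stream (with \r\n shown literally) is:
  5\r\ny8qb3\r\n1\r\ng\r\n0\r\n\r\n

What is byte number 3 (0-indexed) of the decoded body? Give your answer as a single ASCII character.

Answer: b

Derivation:
Chunk 1: stream[0..1]='5' size=0x5=5, data at stream[3..8]='y8qb3' -> body[0..5], body so far='y8qb3'
Chunk 2: stream[10..11]='1' size=0x1=1, data at stream[13..14]='g' -> body[5..6], body so far='y8qb3g'
Chunk 3: stream[16..17]='0' size=0 (terminator). Final body='y8qb3g' (6 bytes)
Body byte 3 = 'b'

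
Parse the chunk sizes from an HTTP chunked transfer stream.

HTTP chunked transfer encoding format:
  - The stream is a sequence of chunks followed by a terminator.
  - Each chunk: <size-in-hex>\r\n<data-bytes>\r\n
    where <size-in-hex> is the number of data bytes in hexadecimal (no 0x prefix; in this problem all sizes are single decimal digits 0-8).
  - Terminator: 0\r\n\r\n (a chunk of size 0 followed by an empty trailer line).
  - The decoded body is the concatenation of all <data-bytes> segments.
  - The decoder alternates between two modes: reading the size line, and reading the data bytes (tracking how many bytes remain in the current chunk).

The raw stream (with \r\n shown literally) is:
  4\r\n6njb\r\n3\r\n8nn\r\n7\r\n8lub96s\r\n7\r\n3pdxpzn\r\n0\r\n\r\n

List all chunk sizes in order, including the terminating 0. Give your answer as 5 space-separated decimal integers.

Chunk 1: stream[0..1]='4' size=0x4=4, data at stream[3..7]='6njb' -> body[0..4], body so far='6njb'
Chunk 2: stream[9..10]='3' size=0x3=3, data at stream[12..15]='8nn' -> body[4..7], body so far='6njb8nn'
Chunk 3: stream[17..18]='7' size=0x7=7, data at stream[20..27]='8lub96s' -> body[7..14], body so far='6njb8nn8lub96s'
Chunk 4: stream[29..30]='7' size=0x7=7, data at stream[32..39]='3pdxpzn' -> body[14..21], body so far='6njb8nn8lub96s3pdxpzn'
Chunk 5: stream[41..42]='0' size=0 (terminator). Final body='6njb8nn8lub96s3pdxpzn' (21 bytes)

Answer: 4 3 7 7 0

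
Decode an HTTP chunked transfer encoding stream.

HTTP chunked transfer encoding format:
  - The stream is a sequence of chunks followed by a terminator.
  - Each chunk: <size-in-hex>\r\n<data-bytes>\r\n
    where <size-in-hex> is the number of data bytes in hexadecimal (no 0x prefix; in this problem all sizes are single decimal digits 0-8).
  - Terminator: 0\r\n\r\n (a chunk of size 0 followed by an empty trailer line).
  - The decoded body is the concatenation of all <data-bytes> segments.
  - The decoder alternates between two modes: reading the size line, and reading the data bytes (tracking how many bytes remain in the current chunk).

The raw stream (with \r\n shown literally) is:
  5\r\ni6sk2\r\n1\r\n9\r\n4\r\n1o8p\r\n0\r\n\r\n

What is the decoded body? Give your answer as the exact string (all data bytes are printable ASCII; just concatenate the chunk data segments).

Answer: i6sk291o8p

Derivation:
Chunk 1: stream[0..1]='5' size=0x5=5, data at stream[3..8]='i6sk2' -> body[0..5], body so far='i6sk2'
Chunk 2: stream[10..11]='1' size=0x1=1, data at stream[13..14]='9' -> body[5..6], body so far='i6sk29'
Chunk 3: stream[16..17]='4' size=0x4=4, data at stream[19..23]='1o8p' -> body[6..10], body so far='i6sk291o8p'
Chunk 4: stream[25..26]='0' size=0 (terminator). Final body='i6sk291o8p' (10 bytes)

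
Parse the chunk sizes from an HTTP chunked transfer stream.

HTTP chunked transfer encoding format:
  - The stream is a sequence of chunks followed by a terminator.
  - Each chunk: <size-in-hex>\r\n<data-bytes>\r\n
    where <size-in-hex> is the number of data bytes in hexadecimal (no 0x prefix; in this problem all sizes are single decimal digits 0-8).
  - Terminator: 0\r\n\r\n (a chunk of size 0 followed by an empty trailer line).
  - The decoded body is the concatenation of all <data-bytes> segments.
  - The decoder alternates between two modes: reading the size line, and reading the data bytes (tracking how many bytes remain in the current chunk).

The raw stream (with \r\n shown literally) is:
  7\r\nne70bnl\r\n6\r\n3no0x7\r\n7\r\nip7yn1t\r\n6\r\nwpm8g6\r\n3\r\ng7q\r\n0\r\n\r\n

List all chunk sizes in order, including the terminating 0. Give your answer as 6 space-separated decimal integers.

Answer: 7 6 7 6 3 0

Derivation:
Chunk 1: stream[0..1]='7' size=0x7=7, data at stream[3..10]='ne70bnl' -> body[0..7], body so far='ne70bnl'
Chunk 2: stream[12..13]='6' size=0x6=6, data at stream[15..21]='3no0x7' -> body[7..13], body so far='ne70bnl3no0x7'
Chunk 3: stream[23..24]='7' size=0x7=7, data at stream[26..33]='ip7yn1t' -> body[13..20], body so far='ne70bnl3no0x7ip7yn1t'
Chunk 4: stream[35..36]='6' size=0x6=6, data at stream[38..44]='wpm8g6' -> body[20..26], body so far='ne70bnl3no0x7ip7yn1twpm8g6'
Chunk 5: stream[46..47]='3' size=0x3=3, data at stream[49..52]='g7q' -> body[26..29], body so far='ne70bnl3no0x7ip7yn1twpm8g6g7q'
Chunk 6: stream[54..55]='0' size=0 (terminator). Final body='ne70bnl3no0x7ip7yn1twpm8g6g7q' (29 bytes)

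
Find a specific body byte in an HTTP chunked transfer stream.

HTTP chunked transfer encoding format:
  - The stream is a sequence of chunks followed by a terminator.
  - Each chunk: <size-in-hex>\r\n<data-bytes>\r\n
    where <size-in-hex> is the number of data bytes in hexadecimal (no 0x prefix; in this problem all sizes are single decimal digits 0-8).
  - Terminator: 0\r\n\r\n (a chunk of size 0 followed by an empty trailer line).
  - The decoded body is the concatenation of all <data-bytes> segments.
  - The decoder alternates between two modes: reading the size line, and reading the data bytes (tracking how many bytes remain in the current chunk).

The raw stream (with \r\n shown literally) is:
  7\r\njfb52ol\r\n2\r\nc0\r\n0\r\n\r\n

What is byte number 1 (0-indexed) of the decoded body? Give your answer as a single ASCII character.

Chunk 1: stream[0..1]='7' size=0x7=7, data at stream[3..10]='jfb52ol' -> body[0..7], body so far='jfb52ol'
Chunk 2: stream[12..13]='2' size=0x2=2, data at stream[15..17]='c0' -> body[7..9], body so far='jfb52olc0'
Chunk 3: stream[19..20]='0' size=0 (terminator). Final body='jfb52olc0' (9 bytes)
Body byte 1 = 'f'

Answer: f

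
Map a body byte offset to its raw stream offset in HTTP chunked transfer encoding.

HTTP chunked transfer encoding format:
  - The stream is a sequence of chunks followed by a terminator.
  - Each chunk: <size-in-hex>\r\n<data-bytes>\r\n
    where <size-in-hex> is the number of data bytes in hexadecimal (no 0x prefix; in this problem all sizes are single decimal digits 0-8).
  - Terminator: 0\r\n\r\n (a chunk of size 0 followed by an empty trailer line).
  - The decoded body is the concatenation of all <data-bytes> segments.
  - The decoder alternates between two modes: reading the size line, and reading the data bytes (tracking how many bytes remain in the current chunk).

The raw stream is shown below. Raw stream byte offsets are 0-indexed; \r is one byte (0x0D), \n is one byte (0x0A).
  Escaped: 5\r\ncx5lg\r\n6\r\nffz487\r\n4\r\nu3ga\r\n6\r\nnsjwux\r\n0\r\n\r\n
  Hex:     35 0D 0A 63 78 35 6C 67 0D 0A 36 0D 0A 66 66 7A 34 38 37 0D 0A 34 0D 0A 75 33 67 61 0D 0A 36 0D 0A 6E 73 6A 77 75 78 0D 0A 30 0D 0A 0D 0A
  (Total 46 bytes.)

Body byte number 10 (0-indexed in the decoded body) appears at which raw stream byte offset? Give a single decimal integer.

Answer: 18

Derivation:
Chunk 1: stream[0..1]='5' size=0x5=5, data at stream[3..8]='cx5lg' -> body[0..5], body so far='cx5lg'
Chunk 2: stream[10..11]='6' size=0x6=6, data at stream[13..19]='ffz487' -> body[5..11], body so far='cx5lgffz487'
Chunk 3: stream[21..22]='4' size=0x4=4, data at stream[24..28]='u3ga' -> body[11..15], body so far='cx5lgffz487u3ga'
Chunk 4: stream[30..31]='6' size=0x6=6, data at stream[33..39]='nsjwux' -> body[15..21], body so far='cx5lgffz487u3gansjwux'
Chunk 5: stream[41..42]='0' size=0 (terminator). Final body='cx5lgffz487u3gansjwux' (21 bytes)
Body byte 10 at stream offset 18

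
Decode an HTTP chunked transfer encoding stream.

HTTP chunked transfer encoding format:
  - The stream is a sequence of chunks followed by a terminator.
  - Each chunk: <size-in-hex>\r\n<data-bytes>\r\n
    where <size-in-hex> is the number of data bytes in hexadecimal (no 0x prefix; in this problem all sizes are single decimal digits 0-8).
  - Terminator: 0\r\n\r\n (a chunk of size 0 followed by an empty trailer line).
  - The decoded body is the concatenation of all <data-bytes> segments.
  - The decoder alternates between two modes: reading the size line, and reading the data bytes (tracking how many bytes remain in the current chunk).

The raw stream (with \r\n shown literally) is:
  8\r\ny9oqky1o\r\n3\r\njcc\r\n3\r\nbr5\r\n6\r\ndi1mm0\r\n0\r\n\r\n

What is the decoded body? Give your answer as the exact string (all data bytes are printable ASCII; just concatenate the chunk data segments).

Chunk 1: stream[0..1]='8' size=0x8=8, data at stream[3..11]='y9oqky1o' -> body[0..8], body so far='y9oqky1o'
Chunk 2: stream[13..14]='3' size=0x3=3, data at stream[16..19]='jcc' -> body[8..11], body so far='y9oqky1ojcc'
Chunk 3: stream[21..22]='3' size=0x3=3, data at stream[24..27]='br5' -> body[11..14], body so far='y9oqky1ojccbr5'
Chunk 4: stream[29..30]='6' size=0x6=6, data at stream[32..38]='di1mm0' -> body[14..20], body so far='y9oqky1ojccbr5di1mm0'
Chunk 5: stream[40..41]='0' size=0 (terminator). Final body='y9oqky1ojccbr5di1mm0' (20 bytes)

Answer: y9oqky1ojccbr5di1mm0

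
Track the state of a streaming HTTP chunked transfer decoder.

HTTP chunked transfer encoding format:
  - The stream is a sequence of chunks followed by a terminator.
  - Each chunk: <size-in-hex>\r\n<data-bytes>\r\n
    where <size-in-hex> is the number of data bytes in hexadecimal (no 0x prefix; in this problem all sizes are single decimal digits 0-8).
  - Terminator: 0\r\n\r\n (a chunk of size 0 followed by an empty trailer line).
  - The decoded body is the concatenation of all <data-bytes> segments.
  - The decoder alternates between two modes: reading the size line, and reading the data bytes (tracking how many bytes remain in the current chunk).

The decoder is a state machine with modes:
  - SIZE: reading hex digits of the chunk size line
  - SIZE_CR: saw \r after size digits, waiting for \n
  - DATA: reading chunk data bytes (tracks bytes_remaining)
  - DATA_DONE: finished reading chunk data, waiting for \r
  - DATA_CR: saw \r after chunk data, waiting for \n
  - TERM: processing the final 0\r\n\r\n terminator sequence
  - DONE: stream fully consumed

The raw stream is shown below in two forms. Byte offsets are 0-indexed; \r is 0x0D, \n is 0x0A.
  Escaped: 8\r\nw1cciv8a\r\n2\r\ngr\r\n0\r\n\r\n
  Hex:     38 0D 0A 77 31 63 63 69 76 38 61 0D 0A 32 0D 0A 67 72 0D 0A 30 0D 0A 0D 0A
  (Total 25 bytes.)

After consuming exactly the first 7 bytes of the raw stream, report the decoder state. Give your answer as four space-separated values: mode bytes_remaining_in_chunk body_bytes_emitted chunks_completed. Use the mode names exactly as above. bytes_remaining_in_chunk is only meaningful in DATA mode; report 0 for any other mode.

Answer: DATA 4 4 0

Derivation:
Byte 0 = '8': mode=SIZE remaining=0 emitted=0 chunks_done=0
Byte 1 = 0x0D: mode=SIZE_CR remaining=0 emitted=0 chunks_done=0
Byte 2 = 0x0A: mode=DATA remaining=8 emitted=0 chunks_done=0
Byte 3 = 'w': mode=DATA remaining=7 emitted=1 chunks_done=0
Byte 4 = '1': mode=DATA remaining=6 emitted=2 chunks_done=0
Byte 5 = 'c': mode=DATA remaining=5 emitted=3 chunks_done=0
Byte 6 = 'c': mode=DATA remaining=4 emitted=4 chunks_done=0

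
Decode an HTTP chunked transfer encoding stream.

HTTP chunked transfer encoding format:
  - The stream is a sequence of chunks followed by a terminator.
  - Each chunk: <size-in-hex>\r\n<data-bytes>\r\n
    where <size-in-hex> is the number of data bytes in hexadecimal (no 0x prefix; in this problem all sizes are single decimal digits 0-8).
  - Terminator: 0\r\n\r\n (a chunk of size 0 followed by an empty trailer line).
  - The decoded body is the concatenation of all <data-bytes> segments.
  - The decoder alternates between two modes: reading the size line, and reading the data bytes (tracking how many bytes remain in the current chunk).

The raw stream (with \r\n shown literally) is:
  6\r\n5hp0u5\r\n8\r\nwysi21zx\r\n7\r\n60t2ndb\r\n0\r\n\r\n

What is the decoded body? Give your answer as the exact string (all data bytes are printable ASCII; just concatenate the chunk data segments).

Answer: 5hp0u5wysi21zx60t2ndb

Derivation:
Chunk 1: stream[0..1]='6' size=0x6=6, data at stream[3..9]='5hp0u5' -> body[0..6], body so far='5hp0u5'
Chunk 2: stream[11..12]='8' size=0x8=8, data at stream[14..22]='wysi21zx' -> body[6..14], body so far='5hp0u5wysi21zx'
Chunk 3: stream[24..25]='7' size=0x7=7, data at stream[27..34]='60t2ndb' -> body[14..21], body so far='5hp0u5wysi21zx60t2ndb'
Chunk 4: stream[36..37]='0' size=0 (terminator). Final body='5hp0u5wysi21zx60t2ndb' (21 bytes)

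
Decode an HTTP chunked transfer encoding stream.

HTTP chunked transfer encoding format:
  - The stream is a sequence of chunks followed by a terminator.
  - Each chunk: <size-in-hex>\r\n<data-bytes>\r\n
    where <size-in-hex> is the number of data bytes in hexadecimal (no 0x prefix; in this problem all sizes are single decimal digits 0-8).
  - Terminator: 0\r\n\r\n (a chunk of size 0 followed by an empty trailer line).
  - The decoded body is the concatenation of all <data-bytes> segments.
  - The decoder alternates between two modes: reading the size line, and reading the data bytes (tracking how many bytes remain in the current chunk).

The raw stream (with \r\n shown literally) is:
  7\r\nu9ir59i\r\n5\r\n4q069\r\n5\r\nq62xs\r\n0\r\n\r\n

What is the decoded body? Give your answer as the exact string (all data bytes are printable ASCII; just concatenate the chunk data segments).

Chunk 1: stream[0..1]='7' size=0x7=7, data at stream[3..10]='u9ir59i' -> body[0..7], body so far='u9ir59i'
Chunk 2: stream[12..13]='5' size=0x5=5, data at stream[15..20]='4q069' -> body[7..12], body so far='u9ir59i4q069'
Chunk 3: stream[22..23]='5' size=0x5=5, data at stream[25..30]='q62xs' -> body[12..17], body so far='u9ir59i4q069q62xs'
Chunk 4: stream[32..33]='0' size=0 (terminator). Final body='u9ir59i4q069q62xs' (17 bytes)

Answer: u9ir59i4q069q62xs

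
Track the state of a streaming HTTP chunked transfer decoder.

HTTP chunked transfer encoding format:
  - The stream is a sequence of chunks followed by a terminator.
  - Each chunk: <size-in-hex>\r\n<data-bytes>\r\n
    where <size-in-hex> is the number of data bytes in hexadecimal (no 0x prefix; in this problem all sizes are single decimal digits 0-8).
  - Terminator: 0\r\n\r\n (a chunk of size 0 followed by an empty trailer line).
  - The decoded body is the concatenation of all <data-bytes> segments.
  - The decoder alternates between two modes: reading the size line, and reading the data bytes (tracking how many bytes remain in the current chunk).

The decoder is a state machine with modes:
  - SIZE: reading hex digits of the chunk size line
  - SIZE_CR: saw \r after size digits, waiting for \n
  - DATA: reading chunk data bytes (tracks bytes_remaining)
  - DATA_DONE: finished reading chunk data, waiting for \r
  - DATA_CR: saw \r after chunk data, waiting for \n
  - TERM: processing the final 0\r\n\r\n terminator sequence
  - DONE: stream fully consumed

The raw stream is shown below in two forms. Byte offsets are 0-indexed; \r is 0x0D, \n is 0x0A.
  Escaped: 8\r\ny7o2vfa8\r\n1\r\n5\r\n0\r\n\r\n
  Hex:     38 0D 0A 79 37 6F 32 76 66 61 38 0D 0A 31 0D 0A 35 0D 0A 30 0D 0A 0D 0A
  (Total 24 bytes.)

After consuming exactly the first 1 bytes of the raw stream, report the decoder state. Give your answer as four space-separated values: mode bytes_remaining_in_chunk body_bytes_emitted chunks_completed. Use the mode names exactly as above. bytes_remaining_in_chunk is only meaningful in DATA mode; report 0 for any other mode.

Byte 0 = '8': mode=SIZE remaining=0 emitted=0 chunks_done=0

Answer: SIZE 0 0 0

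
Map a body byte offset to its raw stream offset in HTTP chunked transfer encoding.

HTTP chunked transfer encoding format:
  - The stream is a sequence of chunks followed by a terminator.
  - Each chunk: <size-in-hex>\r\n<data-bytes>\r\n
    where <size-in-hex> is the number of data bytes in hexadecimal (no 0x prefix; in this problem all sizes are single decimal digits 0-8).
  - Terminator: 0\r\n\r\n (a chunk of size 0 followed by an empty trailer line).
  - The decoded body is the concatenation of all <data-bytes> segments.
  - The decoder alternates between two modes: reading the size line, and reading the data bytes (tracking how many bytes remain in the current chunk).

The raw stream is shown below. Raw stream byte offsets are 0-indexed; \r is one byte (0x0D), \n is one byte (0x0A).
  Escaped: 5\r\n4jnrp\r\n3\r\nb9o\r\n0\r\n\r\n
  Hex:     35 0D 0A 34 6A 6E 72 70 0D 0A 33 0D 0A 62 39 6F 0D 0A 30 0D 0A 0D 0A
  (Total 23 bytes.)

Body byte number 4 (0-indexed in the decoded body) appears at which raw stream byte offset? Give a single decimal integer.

Chunk 1: stream[0..1]='5' size=0x5=5, data at stream[3..8]='4jnrp' -> body[0..5], body so far='4jnrp'
Chunk 2: stream[10..11]='3' size=0x3=3, data at stream[13..16]='b9o' -> body[5..8], body so far='4jnrpb9o'
Chunk 3: stream[18..19]='0' size=0 (terminator). Final body='4jnrpb9o' (8 bytes)
Body byte 4 at stream offset 7

Answer: 7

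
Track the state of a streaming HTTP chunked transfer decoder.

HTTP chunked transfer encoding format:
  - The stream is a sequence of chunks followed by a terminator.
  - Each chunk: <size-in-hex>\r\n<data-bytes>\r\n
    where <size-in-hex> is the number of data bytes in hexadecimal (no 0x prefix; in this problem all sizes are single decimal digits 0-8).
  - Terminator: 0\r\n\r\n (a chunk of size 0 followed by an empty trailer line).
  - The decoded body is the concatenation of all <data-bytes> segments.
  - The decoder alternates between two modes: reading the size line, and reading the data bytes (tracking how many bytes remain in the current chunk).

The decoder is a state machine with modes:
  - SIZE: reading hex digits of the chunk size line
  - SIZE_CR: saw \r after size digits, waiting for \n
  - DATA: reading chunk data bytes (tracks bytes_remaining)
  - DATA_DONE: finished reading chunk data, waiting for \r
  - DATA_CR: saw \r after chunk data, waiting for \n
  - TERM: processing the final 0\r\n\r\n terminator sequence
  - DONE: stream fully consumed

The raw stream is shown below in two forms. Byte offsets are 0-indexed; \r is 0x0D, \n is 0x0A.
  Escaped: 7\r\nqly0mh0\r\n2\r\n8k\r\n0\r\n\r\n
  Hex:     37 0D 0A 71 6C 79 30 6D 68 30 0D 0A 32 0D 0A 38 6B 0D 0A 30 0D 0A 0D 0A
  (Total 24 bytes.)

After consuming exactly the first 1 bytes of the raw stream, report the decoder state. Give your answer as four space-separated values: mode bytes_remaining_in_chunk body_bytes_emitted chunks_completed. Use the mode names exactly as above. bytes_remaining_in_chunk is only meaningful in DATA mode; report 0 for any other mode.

Answer: SIZE 0 0 0

Derivation:
Byte 0 = '7': mode=SIZE remaining=0 emitted=0 chunks_done=0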